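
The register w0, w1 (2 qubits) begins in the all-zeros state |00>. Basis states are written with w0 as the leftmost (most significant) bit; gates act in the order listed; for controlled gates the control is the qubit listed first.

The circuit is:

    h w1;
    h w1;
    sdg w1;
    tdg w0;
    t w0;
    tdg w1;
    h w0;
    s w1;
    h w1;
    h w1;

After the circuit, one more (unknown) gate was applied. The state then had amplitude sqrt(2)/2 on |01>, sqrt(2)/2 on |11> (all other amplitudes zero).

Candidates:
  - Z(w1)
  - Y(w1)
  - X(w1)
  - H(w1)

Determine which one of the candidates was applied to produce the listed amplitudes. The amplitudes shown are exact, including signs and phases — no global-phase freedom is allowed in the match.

It was X(w1) that produced the state shown.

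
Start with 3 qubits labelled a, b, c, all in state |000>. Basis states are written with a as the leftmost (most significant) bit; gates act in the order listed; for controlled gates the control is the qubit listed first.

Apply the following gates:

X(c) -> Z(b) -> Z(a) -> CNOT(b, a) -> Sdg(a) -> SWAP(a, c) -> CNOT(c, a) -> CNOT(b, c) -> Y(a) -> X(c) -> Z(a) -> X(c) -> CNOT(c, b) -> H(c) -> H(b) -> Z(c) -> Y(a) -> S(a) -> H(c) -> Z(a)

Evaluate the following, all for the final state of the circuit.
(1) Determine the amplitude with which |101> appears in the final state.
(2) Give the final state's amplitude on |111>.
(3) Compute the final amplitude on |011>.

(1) The final state's coefficient on |101> equals -sqrt(2)*I/2.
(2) The final state's coefficient on |111> equals -sqrt(2)*I/2.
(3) The final state's coefficient on |011> equals 0.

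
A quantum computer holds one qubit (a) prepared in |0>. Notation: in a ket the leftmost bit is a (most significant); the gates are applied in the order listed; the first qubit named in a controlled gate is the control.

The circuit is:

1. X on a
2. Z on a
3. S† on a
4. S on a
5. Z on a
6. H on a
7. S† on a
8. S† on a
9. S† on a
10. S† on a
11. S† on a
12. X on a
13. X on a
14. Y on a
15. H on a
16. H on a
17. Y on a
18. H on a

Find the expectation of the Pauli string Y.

The expectation value of Y is -1.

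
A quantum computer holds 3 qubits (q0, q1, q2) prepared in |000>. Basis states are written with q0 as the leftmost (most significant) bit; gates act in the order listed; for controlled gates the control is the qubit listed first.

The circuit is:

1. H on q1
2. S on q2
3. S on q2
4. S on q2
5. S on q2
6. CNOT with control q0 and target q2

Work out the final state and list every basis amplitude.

After the circuit, the state carries amplitude sqrt(2)/2 on |000>, sqrt(2)/2 on |010>, and 0 on every other basis state.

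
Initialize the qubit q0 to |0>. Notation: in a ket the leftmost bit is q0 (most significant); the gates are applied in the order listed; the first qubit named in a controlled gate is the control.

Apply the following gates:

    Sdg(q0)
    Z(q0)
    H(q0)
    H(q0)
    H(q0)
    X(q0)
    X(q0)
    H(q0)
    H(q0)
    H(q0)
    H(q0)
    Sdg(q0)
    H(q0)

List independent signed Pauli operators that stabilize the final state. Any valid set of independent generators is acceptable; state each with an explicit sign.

One valid set of independent stabilizer generators is +Y (any independent generating set of the same group is equally correct). Key observation: steps 3-10 multiply out to the identity, so the circuit reduces to the remaining gates.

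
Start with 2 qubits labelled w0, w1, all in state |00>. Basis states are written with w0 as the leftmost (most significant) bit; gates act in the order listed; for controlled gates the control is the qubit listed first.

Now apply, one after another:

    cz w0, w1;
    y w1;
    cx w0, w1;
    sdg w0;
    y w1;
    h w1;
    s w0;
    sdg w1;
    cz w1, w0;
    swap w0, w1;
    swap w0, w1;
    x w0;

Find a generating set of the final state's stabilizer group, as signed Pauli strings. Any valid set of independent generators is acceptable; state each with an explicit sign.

One valid set of independent stabilizer generators is -IY, -ZI (any independent generating set of the same group is equally correct). Key observation: steps 10-11 multiply out to the identity, so the circuit reduces to the remaining gates.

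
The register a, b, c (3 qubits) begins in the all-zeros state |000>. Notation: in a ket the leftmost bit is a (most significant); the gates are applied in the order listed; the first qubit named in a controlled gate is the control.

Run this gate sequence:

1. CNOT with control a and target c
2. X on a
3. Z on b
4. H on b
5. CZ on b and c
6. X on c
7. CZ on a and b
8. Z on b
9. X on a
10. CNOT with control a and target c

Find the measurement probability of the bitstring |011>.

Outcome |011> occurs with probability 1/2.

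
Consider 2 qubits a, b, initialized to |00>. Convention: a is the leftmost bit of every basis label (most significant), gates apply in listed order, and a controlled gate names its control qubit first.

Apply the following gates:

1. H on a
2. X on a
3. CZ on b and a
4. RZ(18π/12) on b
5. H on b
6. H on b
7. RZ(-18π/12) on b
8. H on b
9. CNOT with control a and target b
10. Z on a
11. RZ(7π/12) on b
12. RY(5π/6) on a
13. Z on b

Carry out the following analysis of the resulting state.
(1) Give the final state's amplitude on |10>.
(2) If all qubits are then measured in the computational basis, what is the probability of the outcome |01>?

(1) The amplitude on |10> is -sqrt(2)*exp(17*I*pi/24)/4.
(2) A full measurement returns |01> with probability 3/8.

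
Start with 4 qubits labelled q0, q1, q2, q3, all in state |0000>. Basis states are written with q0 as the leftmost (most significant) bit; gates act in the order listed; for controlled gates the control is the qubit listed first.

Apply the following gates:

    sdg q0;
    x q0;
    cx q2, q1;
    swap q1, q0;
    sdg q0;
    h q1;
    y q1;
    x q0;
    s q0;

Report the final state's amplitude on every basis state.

The final amplitudes are -sqrt(2)/2 on |1000>, -sqrt(2)/2 on |1100>, and 0 on every other basis state.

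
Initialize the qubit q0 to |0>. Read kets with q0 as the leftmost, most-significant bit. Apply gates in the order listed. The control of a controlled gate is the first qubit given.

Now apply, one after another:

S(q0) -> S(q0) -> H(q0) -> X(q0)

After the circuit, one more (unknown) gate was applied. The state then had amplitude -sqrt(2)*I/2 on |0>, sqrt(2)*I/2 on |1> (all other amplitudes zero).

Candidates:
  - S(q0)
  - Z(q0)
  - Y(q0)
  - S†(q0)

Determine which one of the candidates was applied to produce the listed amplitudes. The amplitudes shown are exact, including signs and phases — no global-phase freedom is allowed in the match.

It was Y(q0) that produced the state shown.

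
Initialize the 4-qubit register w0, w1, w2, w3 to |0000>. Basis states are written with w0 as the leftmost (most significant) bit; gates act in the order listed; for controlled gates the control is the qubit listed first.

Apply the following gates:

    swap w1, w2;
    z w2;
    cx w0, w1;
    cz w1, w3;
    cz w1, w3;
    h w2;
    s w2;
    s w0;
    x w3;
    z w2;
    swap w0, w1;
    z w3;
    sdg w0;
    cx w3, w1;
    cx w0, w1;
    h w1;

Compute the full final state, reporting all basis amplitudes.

The final amplitudes are -1/2 on |0001>, I/2 on |0011>, 1/2 on |0101>, -I/2 on |0111>, and 0 on every other basis state. Key observation: gates 4-5 undo each other exactly, leaving only the rest of the circuit to track.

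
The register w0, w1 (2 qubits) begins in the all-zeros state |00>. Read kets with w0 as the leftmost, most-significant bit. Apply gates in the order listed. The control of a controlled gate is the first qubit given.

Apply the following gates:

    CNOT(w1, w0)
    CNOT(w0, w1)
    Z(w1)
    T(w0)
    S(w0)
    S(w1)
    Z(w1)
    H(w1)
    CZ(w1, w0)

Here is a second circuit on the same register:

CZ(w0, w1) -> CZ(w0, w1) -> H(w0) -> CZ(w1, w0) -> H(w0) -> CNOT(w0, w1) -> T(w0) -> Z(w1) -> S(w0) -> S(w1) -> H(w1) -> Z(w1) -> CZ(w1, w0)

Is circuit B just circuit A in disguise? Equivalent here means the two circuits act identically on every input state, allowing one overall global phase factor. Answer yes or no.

No, they are not equivalent — no single phase factor reconciles the two unitaries.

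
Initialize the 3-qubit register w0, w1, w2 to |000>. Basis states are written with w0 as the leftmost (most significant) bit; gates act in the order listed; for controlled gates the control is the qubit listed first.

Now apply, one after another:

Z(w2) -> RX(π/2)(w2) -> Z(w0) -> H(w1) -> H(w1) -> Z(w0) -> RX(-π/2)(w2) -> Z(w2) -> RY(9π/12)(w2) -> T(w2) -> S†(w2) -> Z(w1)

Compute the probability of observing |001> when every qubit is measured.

A full measurement returns |001> with probability sqrt(2)/4 + 1/2. Key observation: the block from step 1 through step 8 cancels to the identity and can be dropped.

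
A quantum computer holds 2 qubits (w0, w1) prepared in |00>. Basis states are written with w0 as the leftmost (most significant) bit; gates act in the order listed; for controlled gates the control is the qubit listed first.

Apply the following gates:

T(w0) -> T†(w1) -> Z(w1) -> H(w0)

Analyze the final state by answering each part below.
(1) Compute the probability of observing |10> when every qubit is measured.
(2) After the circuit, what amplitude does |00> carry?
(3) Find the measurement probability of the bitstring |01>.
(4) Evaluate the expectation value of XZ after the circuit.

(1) Outcome |10> occurs with probability 1/2.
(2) The amplitude on |00> is sqrt(2)/2.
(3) The probability of measuring |01> is 0.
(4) In the final state, XZ has expectation 1.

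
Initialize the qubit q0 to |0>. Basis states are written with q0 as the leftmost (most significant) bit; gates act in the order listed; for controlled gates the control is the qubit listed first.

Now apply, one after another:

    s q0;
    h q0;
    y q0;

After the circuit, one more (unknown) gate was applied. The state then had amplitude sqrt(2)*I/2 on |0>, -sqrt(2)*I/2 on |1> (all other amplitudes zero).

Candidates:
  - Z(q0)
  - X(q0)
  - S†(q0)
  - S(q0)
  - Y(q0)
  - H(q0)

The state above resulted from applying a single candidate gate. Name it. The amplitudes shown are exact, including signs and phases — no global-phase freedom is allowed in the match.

It was X(q0) that produced the state shown.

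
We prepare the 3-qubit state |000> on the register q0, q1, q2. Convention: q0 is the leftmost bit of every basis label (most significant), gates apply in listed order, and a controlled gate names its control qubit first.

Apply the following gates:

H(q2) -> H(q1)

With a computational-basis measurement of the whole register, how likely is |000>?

Outcome |000> occurs with probability 1/4.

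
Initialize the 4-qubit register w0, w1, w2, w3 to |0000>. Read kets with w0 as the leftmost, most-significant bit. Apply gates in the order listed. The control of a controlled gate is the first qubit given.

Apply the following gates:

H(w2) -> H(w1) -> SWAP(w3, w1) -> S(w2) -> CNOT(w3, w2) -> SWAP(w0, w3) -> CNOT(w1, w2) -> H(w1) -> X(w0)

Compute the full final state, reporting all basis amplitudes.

The resulting statevector has amplitude sqrt(2)*I/4 on |0000>, 0 on |0001>, sqrt(2)/4 on |0010>, 0 on |0011>, sqrt(2)*I/4 on |0100>, 0 on |0101>, sqrt(2)/4 on |0110>, 0 on |0111>, sqrt(2)/4 on |1000>, 0 on |1001>, sqrt(2)*I/4 on |1010>, 0 on |1011>, sqrt(2)/4 on |1100>, 0 on |1101>, sqrt(2)*I/4 on |1110>, 0 on |1111>.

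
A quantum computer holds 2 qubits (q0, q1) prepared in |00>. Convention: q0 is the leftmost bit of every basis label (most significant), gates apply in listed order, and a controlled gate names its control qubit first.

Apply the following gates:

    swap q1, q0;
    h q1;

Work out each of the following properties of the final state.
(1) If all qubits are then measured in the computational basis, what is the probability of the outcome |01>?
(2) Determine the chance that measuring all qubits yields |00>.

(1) Outcome |01> occurs with probability 1/2.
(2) Outcome |00> occurs with probability 1/2.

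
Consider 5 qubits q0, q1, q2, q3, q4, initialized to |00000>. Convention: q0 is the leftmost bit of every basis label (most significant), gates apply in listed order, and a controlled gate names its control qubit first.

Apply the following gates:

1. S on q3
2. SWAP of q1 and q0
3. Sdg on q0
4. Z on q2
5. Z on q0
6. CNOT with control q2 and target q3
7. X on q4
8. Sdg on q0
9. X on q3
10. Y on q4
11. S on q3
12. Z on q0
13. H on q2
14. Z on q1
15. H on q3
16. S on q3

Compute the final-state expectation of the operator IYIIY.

The observable IYIIY averages to 0.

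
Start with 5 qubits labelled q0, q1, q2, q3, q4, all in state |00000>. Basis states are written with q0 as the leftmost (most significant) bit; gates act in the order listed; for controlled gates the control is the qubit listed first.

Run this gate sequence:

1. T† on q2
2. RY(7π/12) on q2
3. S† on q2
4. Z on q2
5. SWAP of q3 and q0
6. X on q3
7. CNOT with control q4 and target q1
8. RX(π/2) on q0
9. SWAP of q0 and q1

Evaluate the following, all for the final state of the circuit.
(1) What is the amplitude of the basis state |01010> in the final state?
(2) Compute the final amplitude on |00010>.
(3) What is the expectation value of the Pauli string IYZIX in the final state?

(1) The final state's coefficient on |01010> equals -I*sqrt(6*sqrt(2) + 12)/8 + I*sqrt(4 - 2*sqrt(2))/8.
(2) The final state's coefficient on |00010> equals -sqrt(4 - 2*sqrt(2))/8 + sqrt(6*sqrt(2) + 12)/8.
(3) The observable IYZIX averages to 0.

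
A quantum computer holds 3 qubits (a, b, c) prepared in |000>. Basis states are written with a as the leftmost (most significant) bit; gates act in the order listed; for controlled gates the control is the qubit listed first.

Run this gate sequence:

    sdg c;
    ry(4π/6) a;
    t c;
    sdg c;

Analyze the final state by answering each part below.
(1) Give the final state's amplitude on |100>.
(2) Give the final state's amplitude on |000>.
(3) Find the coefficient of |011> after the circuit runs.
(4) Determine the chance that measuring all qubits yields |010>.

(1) |100> carries amplitude sqrt(3)/2 in the final state.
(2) The final state's coefficient on |000> equals 1/2.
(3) The amplitude on |011> is 0.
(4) Outcome |010> occurs with probability 0.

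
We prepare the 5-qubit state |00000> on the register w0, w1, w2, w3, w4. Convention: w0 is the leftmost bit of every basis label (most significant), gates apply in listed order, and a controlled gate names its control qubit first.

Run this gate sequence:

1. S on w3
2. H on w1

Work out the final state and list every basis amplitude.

After the circuit, the state carries amplitude sqrt(2)/2 on |00000>, sqrt(2)/2 on |01000>, and 0 on every other basis state.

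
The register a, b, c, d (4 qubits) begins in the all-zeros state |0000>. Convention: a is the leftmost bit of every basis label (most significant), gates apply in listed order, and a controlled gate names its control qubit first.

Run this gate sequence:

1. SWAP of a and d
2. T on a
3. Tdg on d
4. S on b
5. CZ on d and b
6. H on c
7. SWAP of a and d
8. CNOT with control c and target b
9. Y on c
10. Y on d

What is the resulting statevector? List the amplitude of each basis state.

The final amplitudes are -sqrt(2)/2 on |0011>, sqrt(2)/2 on |0101>, and 0 on every other basis state.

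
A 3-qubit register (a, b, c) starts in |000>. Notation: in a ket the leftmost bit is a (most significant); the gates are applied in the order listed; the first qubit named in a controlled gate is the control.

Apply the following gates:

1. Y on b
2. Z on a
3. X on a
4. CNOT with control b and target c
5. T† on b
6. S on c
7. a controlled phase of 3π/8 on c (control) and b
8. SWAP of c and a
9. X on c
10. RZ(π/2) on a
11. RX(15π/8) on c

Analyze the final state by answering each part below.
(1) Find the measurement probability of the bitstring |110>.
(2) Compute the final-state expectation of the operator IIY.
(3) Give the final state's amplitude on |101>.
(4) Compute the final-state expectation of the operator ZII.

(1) The probability of measuring |110> is cos(pi/16)**2.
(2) The observable IIY averages to sqrt(2 - sqrt(2))/2.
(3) The final state's coefficient on |101> equals 0.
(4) In the final state, ZII has expectation -1.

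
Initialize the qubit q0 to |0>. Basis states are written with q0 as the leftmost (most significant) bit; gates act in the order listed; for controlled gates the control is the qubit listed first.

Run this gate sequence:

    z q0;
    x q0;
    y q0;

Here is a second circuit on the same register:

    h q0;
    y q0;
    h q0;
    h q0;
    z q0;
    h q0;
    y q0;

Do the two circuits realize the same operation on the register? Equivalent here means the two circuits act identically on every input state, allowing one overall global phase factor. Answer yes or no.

No: there is an input state on which the two circuits produce genuinely different outputs (not merely differing by a phase).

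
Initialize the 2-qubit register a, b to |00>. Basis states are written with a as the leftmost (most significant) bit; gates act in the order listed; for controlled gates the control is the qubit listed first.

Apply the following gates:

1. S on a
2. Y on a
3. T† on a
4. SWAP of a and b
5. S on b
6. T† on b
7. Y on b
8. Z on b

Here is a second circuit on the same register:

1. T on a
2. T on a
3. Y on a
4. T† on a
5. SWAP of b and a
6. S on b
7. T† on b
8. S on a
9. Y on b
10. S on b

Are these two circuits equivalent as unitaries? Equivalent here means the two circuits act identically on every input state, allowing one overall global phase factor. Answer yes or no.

No: there is an input state on which the two circuits produce genuinely different outputs (not merely differing by a phase).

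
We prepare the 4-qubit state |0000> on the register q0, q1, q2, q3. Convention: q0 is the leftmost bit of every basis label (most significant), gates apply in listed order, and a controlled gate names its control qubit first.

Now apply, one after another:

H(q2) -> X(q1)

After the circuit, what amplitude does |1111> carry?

|1111> carries amplitude 0 in the final state.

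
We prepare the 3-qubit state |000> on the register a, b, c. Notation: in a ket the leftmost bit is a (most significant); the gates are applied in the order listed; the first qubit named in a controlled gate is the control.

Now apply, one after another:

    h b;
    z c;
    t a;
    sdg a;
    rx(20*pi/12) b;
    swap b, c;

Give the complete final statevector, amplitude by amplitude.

The resulting statevector has amplitude -sqrt(6)/4 - sqrt(2)*I/4 on |000>, -sqrt(6)/4 - sqrt(2)*I/4 on |001>, and 0 on every other basis state.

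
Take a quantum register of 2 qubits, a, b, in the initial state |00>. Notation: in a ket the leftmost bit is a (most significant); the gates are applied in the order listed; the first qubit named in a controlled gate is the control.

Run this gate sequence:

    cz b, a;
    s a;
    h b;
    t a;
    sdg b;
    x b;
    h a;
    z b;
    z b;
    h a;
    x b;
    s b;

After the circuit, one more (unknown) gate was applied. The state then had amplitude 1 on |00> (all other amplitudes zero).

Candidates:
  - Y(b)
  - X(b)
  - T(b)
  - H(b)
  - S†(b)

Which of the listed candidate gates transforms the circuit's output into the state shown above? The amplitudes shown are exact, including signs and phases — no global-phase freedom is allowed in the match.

The unique candidate consistent with the amplitudes is H(b). Key observation: steps 5-12 multiply out to the identity, so the circuit reduces to the remaining gates.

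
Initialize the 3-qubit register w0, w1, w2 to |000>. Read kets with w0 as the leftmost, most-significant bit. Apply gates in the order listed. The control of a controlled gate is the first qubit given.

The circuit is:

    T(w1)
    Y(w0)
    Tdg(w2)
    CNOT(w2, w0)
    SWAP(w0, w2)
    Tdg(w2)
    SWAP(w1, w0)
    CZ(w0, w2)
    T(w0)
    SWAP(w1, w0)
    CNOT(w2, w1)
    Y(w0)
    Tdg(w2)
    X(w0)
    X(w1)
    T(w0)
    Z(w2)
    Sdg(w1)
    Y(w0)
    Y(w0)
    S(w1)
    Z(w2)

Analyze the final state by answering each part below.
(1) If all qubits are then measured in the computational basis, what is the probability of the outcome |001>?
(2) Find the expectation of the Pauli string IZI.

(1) The probability of measuring |001> is 1. Key observation: steps 17-22 multiply out to the identity, so the circuit reduces to the remaining gates.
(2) In the final state, IZI has expectation 1.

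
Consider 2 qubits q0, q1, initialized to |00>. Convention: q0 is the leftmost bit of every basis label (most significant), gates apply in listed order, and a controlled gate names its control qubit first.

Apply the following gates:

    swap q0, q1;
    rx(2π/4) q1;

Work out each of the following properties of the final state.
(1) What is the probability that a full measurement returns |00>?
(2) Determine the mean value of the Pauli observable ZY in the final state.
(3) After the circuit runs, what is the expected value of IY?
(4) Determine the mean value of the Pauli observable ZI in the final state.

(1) Outcome |00> occurs with probability 1/2.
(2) The observable ZY averages to -1.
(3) In the final state, IY has expectation -1.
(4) In the final state, ZI has expectation 1.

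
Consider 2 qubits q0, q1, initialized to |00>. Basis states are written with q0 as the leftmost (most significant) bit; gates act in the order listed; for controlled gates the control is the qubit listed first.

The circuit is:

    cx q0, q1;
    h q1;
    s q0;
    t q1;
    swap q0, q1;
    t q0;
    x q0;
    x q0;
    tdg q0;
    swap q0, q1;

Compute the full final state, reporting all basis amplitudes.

The resulting statevector has amplitude sqrt(2)/2 on |00>, sqrt(2)*exp(I*pi/4)/2 on |01>, 0 on |10>, 0 on |11>. Key observation: the block from step 5 through step 10 cancels to the identity and can be dropped.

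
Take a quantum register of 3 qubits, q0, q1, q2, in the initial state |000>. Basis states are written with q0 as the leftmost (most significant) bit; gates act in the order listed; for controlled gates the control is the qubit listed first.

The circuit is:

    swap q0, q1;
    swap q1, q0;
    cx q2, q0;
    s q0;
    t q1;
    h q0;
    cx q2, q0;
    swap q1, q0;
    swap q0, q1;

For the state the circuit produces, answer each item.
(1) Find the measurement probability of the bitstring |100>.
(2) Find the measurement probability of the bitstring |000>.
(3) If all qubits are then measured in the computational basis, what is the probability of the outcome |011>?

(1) A full measurement returns |100> with probability 1/2.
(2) The probability of measuring |000> is 1/2.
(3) The probability of measuring |011> is 0.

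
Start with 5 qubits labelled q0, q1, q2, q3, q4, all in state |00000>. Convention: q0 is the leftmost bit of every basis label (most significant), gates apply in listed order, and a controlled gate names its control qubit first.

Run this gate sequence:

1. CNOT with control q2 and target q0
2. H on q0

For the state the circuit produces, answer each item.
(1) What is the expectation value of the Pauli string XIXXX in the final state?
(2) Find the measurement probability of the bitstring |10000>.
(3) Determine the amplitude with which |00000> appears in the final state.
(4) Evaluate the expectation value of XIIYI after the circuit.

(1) The observable XIXXX averages to 0.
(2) The probability of measuring |10000> is 1/2.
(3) |00000> carries amplitude sqrt(2)/2 in the final state.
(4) In the final state, XIIYI has expectation 0.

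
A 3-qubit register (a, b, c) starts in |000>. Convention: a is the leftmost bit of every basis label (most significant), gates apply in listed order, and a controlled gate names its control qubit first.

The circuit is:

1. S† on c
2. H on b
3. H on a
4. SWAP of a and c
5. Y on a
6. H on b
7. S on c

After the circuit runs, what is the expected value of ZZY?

The expectation value of ZZY is -1.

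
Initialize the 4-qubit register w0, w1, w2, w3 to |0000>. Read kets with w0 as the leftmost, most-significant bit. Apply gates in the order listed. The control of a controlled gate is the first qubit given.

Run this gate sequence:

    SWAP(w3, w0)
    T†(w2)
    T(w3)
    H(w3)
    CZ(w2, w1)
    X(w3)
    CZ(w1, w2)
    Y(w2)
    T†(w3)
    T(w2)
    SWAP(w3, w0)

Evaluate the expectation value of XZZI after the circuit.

The observable XZZI averages to -sqrt(2)/2.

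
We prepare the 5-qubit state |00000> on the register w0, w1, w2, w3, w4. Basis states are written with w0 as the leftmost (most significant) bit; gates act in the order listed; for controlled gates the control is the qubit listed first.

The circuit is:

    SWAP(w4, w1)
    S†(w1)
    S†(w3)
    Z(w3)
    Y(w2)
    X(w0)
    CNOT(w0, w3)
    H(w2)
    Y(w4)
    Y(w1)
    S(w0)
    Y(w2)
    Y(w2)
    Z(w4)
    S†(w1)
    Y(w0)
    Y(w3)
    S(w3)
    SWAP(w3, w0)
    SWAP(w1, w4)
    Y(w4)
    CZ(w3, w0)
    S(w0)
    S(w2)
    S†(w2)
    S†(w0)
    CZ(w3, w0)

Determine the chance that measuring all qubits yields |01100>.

A full measurement returns |01100> with probability 1/2. Key observation: the block from step 22 through step 27 cancels to the identity and can be dropped.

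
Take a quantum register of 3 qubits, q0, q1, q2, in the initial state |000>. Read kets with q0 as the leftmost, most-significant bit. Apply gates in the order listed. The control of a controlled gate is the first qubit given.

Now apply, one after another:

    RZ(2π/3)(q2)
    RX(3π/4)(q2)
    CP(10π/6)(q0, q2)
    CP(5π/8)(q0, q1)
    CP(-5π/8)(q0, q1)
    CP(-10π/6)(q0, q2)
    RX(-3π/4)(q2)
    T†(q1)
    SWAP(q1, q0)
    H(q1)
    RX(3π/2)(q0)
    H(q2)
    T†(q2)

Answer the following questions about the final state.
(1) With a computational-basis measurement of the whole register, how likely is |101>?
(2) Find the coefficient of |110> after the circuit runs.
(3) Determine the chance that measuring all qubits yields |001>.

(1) Outcome |101> occurs with probability 1/8. Key observation: steps 2-7 multiply out to the identity, so the circuit reduces to the remaining gates.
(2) The final state's coefficient on |110> equals -sqrt(2)*exp(I*pi/6)/4.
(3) Outcome |001> occurs with probability 1/8.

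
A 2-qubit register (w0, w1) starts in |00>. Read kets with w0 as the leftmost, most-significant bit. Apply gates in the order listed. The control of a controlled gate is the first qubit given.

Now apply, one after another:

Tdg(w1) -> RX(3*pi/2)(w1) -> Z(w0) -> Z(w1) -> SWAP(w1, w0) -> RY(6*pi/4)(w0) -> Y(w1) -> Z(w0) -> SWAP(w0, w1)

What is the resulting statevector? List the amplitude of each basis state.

The final amplitudes are 0 on |00>, 0 on |01>, 1/2 + I/2 on |10>, -1/2 + I/2 on |11>.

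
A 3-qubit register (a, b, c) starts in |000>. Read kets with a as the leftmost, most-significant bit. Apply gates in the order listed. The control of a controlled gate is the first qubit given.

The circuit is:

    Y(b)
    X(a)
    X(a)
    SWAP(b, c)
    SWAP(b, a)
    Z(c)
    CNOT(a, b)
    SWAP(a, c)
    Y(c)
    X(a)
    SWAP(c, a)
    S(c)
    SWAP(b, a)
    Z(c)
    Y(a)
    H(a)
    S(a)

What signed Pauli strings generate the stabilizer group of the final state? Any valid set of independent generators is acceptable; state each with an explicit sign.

The stabilizer group can be generated by -YII, -IZI, +IIZ, among other valid generating sets. Key observation: steps 2-3 multiply out to the identity, so the circuit reduces to the remaining gates.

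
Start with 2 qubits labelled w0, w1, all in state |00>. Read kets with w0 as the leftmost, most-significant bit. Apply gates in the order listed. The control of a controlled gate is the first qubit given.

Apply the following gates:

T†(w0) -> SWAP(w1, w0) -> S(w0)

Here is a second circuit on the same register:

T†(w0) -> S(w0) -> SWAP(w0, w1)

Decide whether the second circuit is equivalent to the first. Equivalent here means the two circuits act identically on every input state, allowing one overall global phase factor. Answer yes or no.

No: there is an input state on which the two circuits produce genuinely different outputs (not merely differing by a phase).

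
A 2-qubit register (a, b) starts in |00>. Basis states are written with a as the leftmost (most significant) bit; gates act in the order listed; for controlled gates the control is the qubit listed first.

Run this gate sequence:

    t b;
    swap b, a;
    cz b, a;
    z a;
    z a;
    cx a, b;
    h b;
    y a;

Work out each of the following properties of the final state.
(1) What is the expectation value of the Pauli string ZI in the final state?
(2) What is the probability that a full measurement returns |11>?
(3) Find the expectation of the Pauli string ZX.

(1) The observable ZI averages to -1.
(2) The probability of measuring |11> is 1/2.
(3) In the final state, ZX has expectation -1.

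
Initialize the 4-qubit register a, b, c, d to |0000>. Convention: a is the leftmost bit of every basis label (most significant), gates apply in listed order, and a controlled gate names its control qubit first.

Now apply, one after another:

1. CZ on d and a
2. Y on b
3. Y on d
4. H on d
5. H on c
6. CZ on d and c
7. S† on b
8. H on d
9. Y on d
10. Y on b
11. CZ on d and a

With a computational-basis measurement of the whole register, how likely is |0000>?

A full measurement returns |0000> with probability 1/2.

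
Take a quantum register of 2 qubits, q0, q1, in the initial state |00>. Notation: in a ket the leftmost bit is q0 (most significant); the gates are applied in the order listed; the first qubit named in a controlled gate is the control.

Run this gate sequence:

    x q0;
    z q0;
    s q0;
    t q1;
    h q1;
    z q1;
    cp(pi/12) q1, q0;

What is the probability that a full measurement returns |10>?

Outcome |10> occurs with probability 1/2.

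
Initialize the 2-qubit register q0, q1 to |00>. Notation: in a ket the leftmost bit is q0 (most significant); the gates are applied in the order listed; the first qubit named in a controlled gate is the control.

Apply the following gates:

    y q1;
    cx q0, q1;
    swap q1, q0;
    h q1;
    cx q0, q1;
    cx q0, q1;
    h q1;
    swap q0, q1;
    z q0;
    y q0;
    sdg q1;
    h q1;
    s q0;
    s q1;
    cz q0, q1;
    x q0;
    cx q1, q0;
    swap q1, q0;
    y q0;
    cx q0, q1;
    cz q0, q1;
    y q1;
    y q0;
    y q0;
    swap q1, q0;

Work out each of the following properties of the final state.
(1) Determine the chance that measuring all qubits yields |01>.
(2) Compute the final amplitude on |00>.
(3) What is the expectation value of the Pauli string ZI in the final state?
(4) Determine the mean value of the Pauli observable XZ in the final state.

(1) A full measurement returns |01> with probability 1/2. Key observation: the block from step 4 through step 7 cancels to the identity and can be dropped.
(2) |00> carries amplitude sqrt(2)*I/2 in the final state.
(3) The expectation value of ZI is 1.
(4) In the final state, XZ has expectation 0.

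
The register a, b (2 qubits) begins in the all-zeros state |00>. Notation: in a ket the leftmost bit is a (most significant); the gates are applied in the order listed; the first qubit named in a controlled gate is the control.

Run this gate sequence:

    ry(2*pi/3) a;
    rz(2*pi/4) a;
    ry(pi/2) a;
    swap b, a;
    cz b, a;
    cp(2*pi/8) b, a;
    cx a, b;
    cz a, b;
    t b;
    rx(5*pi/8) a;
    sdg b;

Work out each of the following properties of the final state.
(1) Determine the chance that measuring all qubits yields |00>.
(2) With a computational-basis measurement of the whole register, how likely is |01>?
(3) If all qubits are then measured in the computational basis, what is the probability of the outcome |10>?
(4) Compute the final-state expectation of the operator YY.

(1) Outcome |00> occurs with probability 1/4 - sqrt(2 - sqrt(2))/8.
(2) A full measurement returns |01> with probability 1/4 - sqrt(2 - sqrt(2))/8.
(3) The probability of measuring |10> is sqrt(2 - sqrt(2))/8 + 1/4.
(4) In the final state, YY has expectation sqrt(sqrt(2) + 2)*(-sqrt(6) - sqrt(2))/8.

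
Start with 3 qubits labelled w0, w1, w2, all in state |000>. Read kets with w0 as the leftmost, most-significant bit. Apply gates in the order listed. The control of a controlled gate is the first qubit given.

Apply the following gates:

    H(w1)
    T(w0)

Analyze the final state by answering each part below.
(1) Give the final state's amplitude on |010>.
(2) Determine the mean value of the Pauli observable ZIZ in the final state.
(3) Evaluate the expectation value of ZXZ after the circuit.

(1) The amplitude on |010> is sqrt(2)/2.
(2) The observable ZIZ averages to 1.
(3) In the final state, ZXZ has expectation 1.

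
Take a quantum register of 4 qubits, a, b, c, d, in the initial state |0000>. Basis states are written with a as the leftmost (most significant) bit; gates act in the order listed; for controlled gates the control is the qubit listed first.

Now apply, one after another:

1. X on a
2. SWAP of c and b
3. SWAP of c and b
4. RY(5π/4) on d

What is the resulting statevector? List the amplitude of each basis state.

The final amplitudes are -sqrt(2 - sqrt(2))/2 on |1000>, sqrt(sqrt(2) + 2)/2 on |1001>, and 0 on every other basis state.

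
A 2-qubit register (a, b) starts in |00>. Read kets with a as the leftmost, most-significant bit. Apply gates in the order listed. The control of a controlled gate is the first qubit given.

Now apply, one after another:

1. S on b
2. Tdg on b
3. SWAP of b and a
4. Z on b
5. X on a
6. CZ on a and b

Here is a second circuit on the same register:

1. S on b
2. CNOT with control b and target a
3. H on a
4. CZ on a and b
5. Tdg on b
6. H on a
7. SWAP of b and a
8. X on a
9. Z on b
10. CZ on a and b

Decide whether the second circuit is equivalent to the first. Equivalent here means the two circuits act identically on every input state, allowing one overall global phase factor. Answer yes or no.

Yes — the two circuits implement the same unitary up to a global phase.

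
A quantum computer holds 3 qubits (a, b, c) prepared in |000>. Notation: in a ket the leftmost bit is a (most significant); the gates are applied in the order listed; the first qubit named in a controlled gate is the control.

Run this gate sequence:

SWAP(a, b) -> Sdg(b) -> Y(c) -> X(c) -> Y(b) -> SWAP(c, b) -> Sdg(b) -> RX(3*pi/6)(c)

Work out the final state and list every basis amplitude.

The resulting statevector has amplitude sqrt(2)*I/2 on |000>, -sqrt(2)/2 on |001>, and 0 on every other basis state.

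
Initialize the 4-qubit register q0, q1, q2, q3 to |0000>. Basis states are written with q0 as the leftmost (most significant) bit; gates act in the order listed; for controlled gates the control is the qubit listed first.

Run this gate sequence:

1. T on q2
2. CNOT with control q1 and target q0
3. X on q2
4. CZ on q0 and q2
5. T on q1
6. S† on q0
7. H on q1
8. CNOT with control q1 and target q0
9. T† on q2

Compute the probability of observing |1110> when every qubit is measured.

A full measurement returns |1110> with probability 1/2.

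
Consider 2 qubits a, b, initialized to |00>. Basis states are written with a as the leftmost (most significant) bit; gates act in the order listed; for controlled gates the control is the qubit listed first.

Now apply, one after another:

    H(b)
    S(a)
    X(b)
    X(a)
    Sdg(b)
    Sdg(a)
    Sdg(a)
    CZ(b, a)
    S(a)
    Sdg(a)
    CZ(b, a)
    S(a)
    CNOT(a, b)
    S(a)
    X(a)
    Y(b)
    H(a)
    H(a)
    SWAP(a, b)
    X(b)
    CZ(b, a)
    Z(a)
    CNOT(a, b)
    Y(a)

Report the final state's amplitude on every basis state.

The resulting statevector has amplitude -sqrt(2)*I/2 on |00>, 0 on |01>, 0 on |10>, sqrt(2)/2 on |11>.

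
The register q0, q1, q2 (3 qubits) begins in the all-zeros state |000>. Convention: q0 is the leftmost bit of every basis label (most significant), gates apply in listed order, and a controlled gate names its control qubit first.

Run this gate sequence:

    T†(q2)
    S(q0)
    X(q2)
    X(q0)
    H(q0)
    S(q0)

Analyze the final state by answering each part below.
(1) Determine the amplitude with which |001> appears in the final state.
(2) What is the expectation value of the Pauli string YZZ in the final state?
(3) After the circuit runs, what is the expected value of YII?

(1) The amplitude on |001> is sqrt(2)/2.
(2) In the final state, YZZ has expectation 1.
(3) The expectation value of YII is -1.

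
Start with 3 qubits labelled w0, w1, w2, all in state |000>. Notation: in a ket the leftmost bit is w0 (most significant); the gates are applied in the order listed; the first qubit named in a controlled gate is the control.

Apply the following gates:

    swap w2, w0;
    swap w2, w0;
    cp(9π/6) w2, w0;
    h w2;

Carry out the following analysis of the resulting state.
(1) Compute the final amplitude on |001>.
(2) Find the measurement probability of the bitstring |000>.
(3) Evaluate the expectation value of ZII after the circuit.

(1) |001> carries amplitude sqrt(2)/2 in the final state.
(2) The probability of measuring |000> is 1/2.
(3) The expectation value of ZII is 1.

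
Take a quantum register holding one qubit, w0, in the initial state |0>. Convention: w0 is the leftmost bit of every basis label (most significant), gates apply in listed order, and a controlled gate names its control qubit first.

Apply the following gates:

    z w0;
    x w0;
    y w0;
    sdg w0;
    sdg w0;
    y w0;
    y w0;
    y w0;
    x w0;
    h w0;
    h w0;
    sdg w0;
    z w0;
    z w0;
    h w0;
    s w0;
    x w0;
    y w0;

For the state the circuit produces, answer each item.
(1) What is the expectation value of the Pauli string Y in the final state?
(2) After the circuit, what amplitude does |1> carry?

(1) The expectation value of Y is -1. Key observation: the block from step 10 through step 11 cancels to the identity and can be dropped.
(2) |1> carries amplitude -sqrt(2)/2 in the final state.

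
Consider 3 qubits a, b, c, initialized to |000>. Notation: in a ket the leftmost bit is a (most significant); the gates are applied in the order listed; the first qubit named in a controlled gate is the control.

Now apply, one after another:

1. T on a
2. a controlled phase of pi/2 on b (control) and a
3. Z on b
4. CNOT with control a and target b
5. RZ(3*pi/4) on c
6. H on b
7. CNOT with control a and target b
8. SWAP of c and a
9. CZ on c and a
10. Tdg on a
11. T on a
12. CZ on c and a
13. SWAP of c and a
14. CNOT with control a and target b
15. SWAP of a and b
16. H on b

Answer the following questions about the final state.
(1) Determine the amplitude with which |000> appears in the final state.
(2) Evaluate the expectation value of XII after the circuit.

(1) The final state's coefficient on |000> equals -exp(5*I*pi/8)/2.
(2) The expectation value of XII is 1.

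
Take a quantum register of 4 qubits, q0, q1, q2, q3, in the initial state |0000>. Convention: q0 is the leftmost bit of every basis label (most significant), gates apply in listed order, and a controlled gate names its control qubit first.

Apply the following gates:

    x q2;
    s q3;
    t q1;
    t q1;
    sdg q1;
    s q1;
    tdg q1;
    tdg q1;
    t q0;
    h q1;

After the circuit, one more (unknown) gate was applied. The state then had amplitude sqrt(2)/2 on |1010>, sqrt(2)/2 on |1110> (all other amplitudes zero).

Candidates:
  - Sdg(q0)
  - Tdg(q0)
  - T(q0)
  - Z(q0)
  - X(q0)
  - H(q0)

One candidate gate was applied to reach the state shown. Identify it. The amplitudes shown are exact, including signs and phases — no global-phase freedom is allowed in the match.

The unique candidate consistent with the amplitudes is X(q0). Key observation: gates 3-8 undo each other exactly, leaving only the rest of the circuit to track.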